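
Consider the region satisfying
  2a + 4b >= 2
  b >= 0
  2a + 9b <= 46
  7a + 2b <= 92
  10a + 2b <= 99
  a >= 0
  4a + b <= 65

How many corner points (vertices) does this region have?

5

Of the 21 pairwise boundary intersections, those satisfying every inequality are:
  (1, 0)
  (0, 1/2)
  (99/10, 0)
  (799/86, 131/43)
  (0, 46/9)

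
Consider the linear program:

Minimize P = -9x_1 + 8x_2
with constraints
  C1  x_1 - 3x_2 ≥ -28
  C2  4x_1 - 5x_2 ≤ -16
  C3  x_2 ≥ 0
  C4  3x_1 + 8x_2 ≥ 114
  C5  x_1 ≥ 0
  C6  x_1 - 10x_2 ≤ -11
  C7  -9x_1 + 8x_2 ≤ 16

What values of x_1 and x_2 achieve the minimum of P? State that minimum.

Vertices and P = -9x_1 + 8x_2:
  (92/7, 96/7) → P = -60/7
  (176/19, 236/19) → P = 16
  (442/47, 504/47) → P = 54/47
  (49/6, 179/16) → P = 16

The optimum lies where x_1 - 3x_2 = -28 and 4x_1 - 5x_2 = -16.
Solving simultaneously gives x_1 = 92/7, x_2 = 96/7.

x_1 = 92/7, x_2 = 96/7, minimum P = -60/7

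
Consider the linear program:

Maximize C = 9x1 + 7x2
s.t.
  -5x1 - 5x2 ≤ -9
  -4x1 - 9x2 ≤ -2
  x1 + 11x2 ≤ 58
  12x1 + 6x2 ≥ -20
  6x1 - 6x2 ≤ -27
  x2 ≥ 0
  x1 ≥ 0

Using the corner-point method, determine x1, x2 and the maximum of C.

Corner points and C = 9x1 + 7x2:
  (17/24, 125/24) → C = 257/6
  (0, 58/11) → C = 406/11
  (0, 9/2) → C = 63/2

x1 = 17/24, x2 = 125/24, maximum C = 257/6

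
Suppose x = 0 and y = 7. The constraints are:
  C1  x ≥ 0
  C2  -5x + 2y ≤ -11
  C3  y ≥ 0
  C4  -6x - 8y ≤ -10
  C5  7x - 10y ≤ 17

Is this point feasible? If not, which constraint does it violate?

Constraint C2: -5x + 2y = 14, which is not ≤ -11. All other constraints are satisfied.

not feasible — violates C2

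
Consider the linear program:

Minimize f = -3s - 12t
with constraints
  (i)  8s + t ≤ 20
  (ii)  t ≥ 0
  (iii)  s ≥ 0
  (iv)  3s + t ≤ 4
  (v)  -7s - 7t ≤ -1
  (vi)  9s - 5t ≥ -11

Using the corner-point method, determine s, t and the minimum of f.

Vertices and f = -3s - 12t:
  (4/3, 0) → f = -4
  (1/7, 0) → f = -3/7
  (0, 1/7) → f = -12/7
  (0, 11/5) → f = -132/5
  (3/8, 23/8) → f = -285/8

At the optimal vertex, 3s + t = 4 and 9s - 5t = -11.
Solving simultaneously gives s = 3/8, t = 23/8.

s = 3/8, t = 23/8, minimum f = -285/8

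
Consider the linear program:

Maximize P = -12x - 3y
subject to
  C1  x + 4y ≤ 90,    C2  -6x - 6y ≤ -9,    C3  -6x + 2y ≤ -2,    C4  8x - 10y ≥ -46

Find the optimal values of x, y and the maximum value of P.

Vertices and P = -12x - 3y:
  (358/21, 383/21) → P = -1815/7
  (5/8, 7/8) → P = -81/8
  (28/11, 73/11) → P = -555/11
The feasible region is unbounded (it extends along (1, -1), (4, -1)), but P strictly decreases along every unbounded feasible direction, so there is no improving ray and the maximum is attained at a vertex.

x = 5/8, y = 7/8, maximum P = -81/8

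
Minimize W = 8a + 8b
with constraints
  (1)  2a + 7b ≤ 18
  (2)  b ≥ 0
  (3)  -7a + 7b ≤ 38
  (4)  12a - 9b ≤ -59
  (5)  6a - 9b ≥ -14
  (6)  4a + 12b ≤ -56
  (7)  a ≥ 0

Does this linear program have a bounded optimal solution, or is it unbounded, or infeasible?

The boundaries 4a + 12b = -56 and a = 0 meet at (0, -14/3), but that point violates b ≥ 0. Every candidate vertex is excluded by some other constraint, so the feasible region is empty.

infeasible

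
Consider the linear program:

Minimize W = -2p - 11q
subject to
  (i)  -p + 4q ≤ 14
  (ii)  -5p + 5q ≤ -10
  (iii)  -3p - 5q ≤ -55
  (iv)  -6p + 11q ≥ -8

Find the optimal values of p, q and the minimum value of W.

p = 186/13, q = 92/13, minimum W = -1384/13

Extreme points and W = -2p - 11q:
  (150/17, 97/17) → W = -1367/17
  (186/13, 92/13) → W = -1384/13
  (215/21, 34/7) → W = -1552/21

The binding constraints are -p + 4q = 14 and -6p + 11q = -8.
Solving simultaneously gives p = 186/13, q = 92/13.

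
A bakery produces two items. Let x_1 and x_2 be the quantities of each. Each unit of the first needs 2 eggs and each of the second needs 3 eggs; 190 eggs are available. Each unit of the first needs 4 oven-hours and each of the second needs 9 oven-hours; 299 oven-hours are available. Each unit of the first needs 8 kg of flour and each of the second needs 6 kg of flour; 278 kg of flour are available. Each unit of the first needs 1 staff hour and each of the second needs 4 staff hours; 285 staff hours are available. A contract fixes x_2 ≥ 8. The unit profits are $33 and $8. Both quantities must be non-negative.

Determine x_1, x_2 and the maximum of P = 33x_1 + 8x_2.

x_1 = 115/4, x_2 = 8, maximum P = 4051/4

The binding constraints are 8x_1 + 6x_2 = 278 and x_2 = 8.
Solving simultaneously gives x_1 = 115/4, x_2 = 8.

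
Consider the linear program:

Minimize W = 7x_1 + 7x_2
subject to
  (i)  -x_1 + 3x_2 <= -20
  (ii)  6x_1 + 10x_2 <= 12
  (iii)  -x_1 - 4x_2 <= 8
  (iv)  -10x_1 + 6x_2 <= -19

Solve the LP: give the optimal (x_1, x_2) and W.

x_1 = 8, x_2 = -4, minimum W = 28

Corner points and W = 7x_1 + 7x_2:
  (59/7, -27/7) → W = 32
  (8, -4) → W = 28
  (64/7, -30/7) → W = 34

At the optimal vertex, -x_1 + 3x_2 = -20 and -x_1 - 4x_2 = 8.
Solving simultaneously gives x_1 = 8, x_2 = -4.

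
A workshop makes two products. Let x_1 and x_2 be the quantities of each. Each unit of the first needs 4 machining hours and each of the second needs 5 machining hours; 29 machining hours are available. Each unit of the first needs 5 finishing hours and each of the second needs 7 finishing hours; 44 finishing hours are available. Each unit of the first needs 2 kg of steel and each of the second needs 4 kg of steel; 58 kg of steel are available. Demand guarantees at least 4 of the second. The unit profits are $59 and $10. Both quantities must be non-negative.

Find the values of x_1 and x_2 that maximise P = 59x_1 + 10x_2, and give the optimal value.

x_1 = 9/4, x_2 = 4, maximum P = 691/4

Extreme points and P = 59x_1 + 10x_2:
  (0, 29/5) → P = 58
  (0, 4) → P = 40
  (9/4, 4) → P = 691/4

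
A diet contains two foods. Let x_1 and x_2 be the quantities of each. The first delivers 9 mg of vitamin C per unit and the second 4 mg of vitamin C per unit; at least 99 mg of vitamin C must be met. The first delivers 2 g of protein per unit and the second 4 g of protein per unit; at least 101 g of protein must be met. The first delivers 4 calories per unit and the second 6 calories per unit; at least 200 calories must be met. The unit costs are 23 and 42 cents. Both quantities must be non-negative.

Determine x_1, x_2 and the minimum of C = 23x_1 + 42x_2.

Feasible corners and C = 23x_1 + 42x_2:
  (0, 100/3) → C = 1400
  (101/2, 0) → C = 2323/2
  (97/2, 1) → C = 2315/2
The feasible region is unbounded (it extends along (0, 1), (1, 0)), but C strictly increases along every unbounded feasible direction, so there is no improving ray and the minimum is attained at a vertex.

x_1 = 97/2, x_2 = 1, minimum C = 2315/2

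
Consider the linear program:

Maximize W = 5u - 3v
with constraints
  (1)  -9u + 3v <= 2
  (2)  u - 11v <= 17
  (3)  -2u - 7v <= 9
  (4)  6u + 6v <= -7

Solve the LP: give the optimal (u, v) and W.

Feasible corners and W = 5u - 3v:
  (-41/69, -77/69) → W = 26/69
  (-11/24, -17/24) → W = -1/6
  (1/6, -4/3) → W = 29/6

u = 1/6, v = -4/3, maximum W = 29/6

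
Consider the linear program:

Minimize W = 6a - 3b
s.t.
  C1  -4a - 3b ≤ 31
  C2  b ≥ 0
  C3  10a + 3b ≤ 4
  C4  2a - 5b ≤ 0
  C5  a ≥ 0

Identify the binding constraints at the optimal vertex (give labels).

C3 and C5

Corner points and W = 6a - 3b:
  (0, 0) → W = 0
  (5/14, 1/7) → W = 12/7
  (0, 4/3) → W = -4

The minimum is at (0, 4/3). Substituting into each constraint, equality holds for C3 and C5; the remaining constraints have slack.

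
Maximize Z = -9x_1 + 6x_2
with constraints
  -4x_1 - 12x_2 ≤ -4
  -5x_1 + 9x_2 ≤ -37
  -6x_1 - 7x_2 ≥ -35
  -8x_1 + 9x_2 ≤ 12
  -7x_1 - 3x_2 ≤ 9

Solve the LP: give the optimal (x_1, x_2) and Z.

x_1 = 5, x_2 = -4/3, maximum Z = -53

Vertices and Z = -9x_1 + 6x_2:
  (5, -4/3) → Z = -53
  (98/11, -29/11) → Z = -96
  (574/89, -47/89) → Z = -5448/89

At the optimal vertex, -4x_1 - 12x_2 = -4 and -5x_1 + 9x_2 = -37.
Solving simultaneously gives x_1 = 5, x_2 = -4/3.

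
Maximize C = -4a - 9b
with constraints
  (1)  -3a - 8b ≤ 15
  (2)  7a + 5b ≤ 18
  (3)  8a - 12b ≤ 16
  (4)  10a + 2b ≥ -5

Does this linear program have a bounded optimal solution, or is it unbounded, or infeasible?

Extreme points and C = -4a - 9b:
  (74/31, 8/31) → C = -368/31
  (-61/36, 215/36) → C = -1691/36
  (-7/34, -25/17) → C = 239/17
The feasible region has finitely many vertices and no improving ray; the maximum is 239/17 at (-7/34, -25/17).

bounded optimum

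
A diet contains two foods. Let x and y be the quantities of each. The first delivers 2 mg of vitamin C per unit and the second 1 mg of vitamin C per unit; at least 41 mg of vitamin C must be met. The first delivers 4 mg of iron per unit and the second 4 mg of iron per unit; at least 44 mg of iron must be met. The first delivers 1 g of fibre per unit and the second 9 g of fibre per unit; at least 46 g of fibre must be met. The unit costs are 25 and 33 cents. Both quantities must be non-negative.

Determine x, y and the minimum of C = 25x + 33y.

The feasible region is unbounded (it extends along (0, 1), (1, 0)), but C strictly increases along every unbounded feasible direction, so there is no improving ray and the minimum is attained at a vertex.

x = 19, y = 3, minimum C = 574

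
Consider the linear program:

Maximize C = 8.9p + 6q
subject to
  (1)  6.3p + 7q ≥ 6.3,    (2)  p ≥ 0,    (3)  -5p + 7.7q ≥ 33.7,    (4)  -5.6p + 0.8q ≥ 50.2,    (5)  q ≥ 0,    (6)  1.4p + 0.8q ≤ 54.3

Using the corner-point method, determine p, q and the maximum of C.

Extreme points and C = 8.9p + 6q:
  (0, 251/4) → C = 753/2
  (0, 543/8) → C = 1629/4
  (41/70, 1337/20) → C = 284419/700

p = 0, q = 67.875, maximum C = 407.25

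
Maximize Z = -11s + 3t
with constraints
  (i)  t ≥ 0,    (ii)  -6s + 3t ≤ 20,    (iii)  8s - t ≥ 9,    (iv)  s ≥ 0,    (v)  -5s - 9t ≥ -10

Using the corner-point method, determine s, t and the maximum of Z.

s = 13/11, t = 5/11, maximum Z = -128/11

Vertices and Z = -11s + 3t:
  (9/8, 0) → Z = -99/8
  (2, 0) → Z = -22
  (13/11, 5/11) → Z = -128/11

The optimum lies where 8s - t = 9 and -5s - 9t = -10.
Solving simultaneously gives s = 13/11, t = 5/11.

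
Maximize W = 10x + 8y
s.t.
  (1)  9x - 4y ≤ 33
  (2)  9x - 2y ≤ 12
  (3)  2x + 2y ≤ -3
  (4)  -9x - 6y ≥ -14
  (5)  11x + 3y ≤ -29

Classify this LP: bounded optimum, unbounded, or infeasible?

bounded optimum

Vertices and W = 10x + 8y:
  (-1, -21/2) → W = -94
  (-22/49, -393/49) → W = -3364/49
  (-49/16, 25/16) → W = -145/8
The feasible region has finitely many vertices and no improving ray; the maximum is -145/8 at (-49/16, 25/16).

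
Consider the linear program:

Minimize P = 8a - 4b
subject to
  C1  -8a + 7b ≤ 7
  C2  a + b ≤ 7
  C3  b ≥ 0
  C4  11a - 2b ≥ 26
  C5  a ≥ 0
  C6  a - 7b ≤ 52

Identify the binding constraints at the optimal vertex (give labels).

Feasible corners and P = 8a - 4b:
  (7, 0) → P = 56
  (40/13, 51/13) → P = 116/13
  (26/11, 0) → P = 208/11

The minimum is at (40/13, 51/13). Substituting into each constraint, equality holds for C2 and C4; the remaining constraints have slack.

C2 and C4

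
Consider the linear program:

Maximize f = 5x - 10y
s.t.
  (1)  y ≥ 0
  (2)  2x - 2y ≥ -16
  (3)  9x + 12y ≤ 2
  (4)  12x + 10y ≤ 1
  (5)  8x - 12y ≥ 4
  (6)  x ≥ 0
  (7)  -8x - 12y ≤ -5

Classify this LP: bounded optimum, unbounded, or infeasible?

The boundaries x = 0 and -8x - 12y = -5 meet at (0, 5/12), but that point violates 9x + 12y ≤ 2. Every candidate vertex is excluded by some other constraint, so the feasible region is empty.

infeasible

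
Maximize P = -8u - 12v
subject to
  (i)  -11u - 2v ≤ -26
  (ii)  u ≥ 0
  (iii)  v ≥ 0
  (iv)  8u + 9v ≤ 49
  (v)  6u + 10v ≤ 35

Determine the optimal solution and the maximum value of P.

u = 26/11, v = 0, maximum P = -208/11

Feasible corners and P = -8u - 12v:
  (26/11, 0) → P = -208/11
  (95/49, 229/98) → P = -2134/49
  (35/6, 0) → P = -140/3

At the optimal vertex, -11u - 2v = -26 and v = 0.
Solving simultaneously gives u = 26/11, v = 0.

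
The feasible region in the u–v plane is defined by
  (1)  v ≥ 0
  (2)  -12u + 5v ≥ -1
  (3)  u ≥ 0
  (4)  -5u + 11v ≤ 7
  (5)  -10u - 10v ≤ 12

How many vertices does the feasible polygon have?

4

Intersecting each pair of boundary lines and keeping only the points that satisfy every inequality leaves:
  (1/12, 0)
  (0, 0)
  (46/107, 89/107)
  (0, 7/11)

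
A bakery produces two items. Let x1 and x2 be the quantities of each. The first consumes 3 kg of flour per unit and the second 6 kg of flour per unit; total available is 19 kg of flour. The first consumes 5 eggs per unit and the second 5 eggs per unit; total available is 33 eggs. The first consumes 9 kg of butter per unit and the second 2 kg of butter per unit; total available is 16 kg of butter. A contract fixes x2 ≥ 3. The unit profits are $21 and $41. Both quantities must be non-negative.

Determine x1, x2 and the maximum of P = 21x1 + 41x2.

The optimum lies where 3x1 + 6x2 = 19 and x2 = 3.
Solving simultaneously gives x1 = 1/3, x2 = 3.

x1 = 1/3, x2 = 3, maximum P = 130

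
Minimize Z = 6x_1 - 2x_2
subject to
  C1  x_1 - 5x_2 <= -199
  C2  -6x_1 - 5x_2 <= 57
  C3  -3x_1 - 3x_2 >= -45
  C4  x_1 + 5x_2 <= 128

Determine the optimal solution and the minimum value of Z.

Vertices and Z = 6x_1 - 2x_2:
  (-256/7, 1137/35) → Z = -1422/5
  (-71/2, 327/10) → Z = -1392/5
  (-37, 33) → Z = -288

The optimum lies where -6x_1 - 5x_2 = 57 and x_1 + 5x_2 = 128.
Solving simultaneously gives x_1 = -37, x_2 = 33.

x_1 = -37, x_2 = 33, minimum Z = -288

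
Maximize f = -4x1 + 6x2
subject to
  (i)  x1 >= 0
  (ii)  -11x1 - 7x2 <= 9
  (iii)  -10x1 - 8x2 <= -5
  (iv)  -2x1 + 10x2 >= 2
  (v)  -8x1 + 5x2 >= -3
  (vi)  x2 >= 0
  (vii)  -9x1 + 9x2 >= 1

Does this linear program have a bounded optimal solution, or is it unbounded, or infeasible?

From the feasible point (0, 5/8), moving in the direction (0, 1) keeps every constraint satisfied while f increases without bound.

unbounded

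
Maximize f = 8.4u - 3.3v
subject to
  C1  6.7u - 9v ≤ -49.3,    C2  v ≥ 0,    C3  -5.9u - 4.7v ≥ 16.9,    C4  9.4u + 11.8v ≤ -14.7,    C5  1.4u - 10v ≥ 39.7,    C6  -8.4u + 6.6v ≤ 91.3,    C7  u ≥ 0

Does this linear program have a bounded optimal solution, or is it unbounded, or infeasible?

infeasible

The boundaries -8.4u + 6.6v = 91.3 and u = 0 meet at (0, 83/6), but that point violates -5.9u - 4.7v ≥ 16.9. Every candidate vertex is excluded by some other constraint, so the feasible region is empty.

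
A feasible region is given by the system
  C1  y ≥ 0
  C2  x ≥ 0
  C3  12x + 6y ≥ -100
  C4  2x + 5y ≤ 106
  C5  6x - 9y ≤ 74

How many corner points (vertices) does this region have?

The feasible vertices (each the meet of two boundaries and inside every other half-plane) are:
  (0, 0)
  (37/3, 0)
  (0, 106/5)
  (331/12, 61/6)

4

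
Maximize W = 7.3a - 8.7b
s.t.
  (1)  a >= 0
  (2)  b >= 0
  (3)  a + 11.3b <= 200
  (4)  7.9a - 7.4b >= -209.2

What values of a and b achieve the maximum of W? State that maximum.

Extreme points and W = 7.3a - 8.7b:
  (0, 0) → W = 0
  (0, 2000/113) → W = -17400/113
  (200, 0) → W = 1460

a = 200, b = 0, maximum W = 1460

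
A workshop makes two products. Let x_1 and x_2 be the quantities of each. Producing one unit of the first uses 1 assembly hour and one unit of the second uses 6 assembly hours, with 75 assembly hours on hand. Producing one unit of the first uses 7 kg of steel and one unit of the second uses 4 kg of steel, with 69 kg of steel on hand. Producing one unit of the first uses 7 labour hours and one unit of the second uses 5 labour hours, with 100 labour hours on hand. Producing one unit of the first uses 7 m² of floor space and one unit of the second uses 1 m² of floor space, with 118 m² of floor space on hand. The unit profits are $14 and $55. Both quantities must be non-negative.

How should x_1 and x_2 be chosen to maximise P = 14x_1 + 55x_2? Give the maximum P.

Feasible corners and P = 14x_1 + 55x_2:
  (0, 0) → P = 0
  (0, 25/2) → P = 1375/2
  (69/7, 0) → P = 138
  (3, 12) → P = 702

The binding constraints are x_1 + 6x_2 = 75 and 7x_1 + 4x_2 = 69.
Solving simultaneously gives x_1 = 3, x_2 = 12.

x_1 = 3, x_2 = 12, maximum P = 702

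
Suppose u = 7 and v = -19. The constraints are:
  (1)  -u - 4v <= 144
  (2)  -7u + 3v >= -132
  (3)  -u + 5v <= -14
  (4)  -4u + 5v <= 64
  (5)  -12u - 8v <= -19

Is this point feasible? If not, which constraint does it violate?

Constraint (5): -12u - 8v = 68, which is not ≤ -19. All other constraints are satisfied.

not feasible — violates (5)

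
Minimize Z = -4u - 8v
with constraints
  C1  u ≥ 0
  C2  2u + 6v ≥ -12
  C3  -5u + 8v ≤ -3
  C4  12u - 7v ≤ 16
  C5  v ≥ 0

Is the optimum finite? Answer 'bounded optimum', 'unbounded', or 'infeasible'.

bounded optimum

Corner points and Z = -4u - 8v:
  (107/61, 44/61) → Z = -780/61
  (3/5, 0) → Z = -12/5
  (4/3, 0) → Z = -16/3
The feasible region has finitely many vertices and no improving ray; the minimum is -780/61 at (107/61, 44/61).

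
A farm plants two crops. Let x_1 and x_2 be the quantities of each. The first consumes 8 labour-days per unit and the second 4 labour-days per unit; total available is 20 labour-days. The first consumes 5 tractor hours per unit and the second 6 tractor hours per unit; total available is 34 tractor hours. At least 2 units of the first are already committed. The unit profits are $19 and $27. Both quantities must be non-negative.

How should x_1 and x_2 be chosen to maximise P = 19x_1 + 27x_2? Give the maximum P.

The optimum lies where 8x_1 + 4x_2 = 20 and x_1 = 2.
Solving simultaneously gives x_1 = 2, x_2 = 1.

x_1 = 2, x_2 = 1, maximum P = 65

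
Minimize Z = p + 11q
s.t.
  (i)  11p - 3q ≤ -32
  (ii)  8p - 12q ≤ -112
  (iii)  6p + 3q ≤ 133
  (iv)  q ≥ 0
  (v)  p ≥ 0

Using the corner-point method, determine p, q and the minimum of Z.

Corner points and Z = p + 11q:
  (101/17, 1655/51) → Z = 18508/51
  (0, 32/3) → Z = 352/3
  (0, 133/3) → Z = 1463/3

p = 0, q = 32/3, minimum Z = 352/3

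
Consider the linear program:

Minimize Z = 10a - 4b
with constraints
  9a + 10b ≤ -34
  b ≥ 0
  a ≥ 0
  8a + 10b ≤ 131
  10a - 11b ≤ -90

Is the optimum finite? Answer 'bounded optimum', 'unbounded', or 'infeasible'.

The boundaries 9a + 10b = -34 and 8a + 10b = 131 meet at (-165, 1451/10), but that point violates a ≥ 0. Every candidate vertex is excluded by some other constraint, so the feasible region is empty.

infeasible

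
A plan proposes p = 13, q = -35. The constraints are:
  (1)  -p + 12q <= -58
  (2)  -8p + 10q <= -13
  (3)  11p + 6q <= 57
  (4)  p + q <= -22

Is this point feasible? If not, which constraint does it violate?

feasible

(1): -433 ≤ -58 ✓
(2): -454 ≤ -13 ✓
(3): -67 ≤ 57 ✓
(4): -22 ≤ -22 ✓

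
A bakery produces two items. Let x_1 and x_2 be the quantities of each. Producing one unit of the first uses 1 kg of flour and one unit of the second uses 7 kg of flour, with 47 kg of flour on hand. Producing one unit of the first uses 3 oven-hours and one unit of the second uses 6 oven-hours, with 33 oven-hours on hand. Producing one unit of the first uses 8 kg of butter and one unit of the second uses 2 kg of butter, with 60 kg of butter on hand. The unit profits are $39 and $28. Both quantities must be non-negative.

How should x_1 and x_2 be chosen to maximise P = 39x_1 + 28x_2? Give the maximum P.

Feasible corners and P = 39x_1 + 28x_2:
  (0, 0) → P = 0
  (0, 11/2) → P = 154
  (15/2, 0) → P = 585/2
  (7, 2) → P = 329

x_1 = 7, x_2 = 2, maximum P = 329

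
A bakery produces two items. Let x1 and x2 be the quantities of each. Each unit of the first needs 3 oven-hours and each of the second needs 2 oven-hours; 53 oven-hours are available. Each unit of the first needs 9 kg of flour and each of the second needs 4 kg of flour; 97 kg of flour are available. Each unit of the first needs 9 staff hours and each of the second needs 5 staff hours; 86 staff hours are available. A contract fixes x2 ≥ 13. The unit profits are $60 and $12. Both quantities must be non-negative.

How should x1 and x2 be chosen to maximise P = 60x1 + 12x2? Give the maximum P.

x1 = 7/3, x2 = 13, maximum P = 296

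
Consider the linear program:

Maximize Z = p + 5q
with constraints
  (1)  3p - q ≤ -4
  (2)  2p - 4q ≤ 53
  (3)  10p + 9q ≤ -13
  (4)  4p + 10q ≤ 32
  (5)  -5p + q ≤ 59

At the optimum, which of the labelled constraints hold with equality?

(4) and (5)

Vertices and Z = p + 5q:
  (-69/10, -167/10) → Z = -452/5
  (-49/37, 1/37) → Z = -44/37
  (-289/18, -383/18) → Z = -1102/9
  (-209/32, 93/16) → Z = 721/32
  (-31/3, 22/3) → Z = 79/3

The maximum is at (-31/3, 22/3). Substituting into each constraint, equality holds for (4) and (5); the remaining constraints have slack.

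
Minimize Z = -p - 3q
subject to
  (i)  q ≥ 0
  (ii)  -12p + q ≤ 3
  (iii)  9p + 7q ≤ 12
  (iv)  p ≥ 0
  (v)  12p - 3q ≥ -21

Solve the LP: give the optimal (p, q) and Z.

Feasible corners and Z = -p - 3q:
  (4/3, 0) → Z = -4/3
  (0, 0) → Z = 0
  (0, 12/7) → Z = -36/7

p = 0, q = 12/7, minimum Z = -36/7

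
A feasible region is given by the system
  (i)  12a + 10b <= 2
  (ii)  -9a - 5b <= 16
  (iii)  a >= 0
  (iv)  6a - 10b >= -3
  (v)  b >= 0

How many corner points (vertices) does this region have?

3

The feasible vertices (each the meet of two boundaries and inside every other half-plane) are:
  (0, 1/5)
  (1/6, 0)
  (0, 0)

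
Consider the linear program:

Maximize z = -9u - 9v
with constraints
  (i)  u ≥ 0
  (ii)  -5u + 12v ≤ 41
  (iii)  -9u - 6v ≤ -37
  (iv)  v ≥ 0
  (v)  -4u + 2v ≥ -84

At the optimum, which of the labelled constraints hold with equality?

Feasible corners and z = -9u - 9v:
  (33/23, 277/69) → z = -1128/23
  (545/19, 292/19) → z = -7533/19
  (37/9, 0) → z = -37
  (21, 0) → z = -189

The maximum is at (37/9, 0). Substituting into each constraint, equality holds for (iii) and (iv); the remaining constraints have slack.

(iii) and (iv)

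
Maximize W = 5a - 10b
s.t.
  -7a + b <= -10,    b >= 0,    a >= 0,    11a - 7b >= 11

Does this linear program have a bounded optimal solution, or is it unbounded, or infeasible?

unbounded

From the feasible point (10/7, 0), moving in the direction (1, 0) keeps every constraint satisfied while W increases without bound.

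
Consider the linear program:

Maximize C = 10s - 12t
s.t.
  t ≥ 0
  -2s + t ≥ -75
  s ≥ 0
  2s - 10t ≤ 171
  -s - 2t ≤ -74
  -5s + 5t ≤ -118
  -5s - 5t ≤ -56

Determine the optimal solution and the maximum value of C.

s = 224/5, t = 73/5, maximum C = 1364/5

Corner points and C = 10s - 12t:
  (224/5, 73/5) → C = 1364/5
  (257/5, 139/5) → C = 902/5
  (202/5, 84/5) → C = 1012/5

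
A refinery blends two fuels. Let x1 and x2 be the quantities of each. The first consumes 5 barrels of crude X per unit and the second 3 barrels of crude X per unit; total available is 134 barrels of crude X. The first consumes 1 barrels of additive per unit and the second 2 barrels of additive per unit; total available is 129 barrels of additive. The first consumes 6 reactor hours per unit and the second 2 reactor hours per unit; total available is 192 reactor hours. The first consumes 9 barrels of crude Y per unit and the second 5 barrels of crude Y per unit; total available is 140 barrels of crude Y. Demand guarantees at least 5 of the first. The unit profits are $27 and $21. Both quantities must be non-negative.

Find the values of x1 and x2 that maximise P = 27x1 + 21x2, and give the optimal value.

x1 = 5, x2 = 19, maximum P = 534

Extreme points and P = 27x1 + 21x2:
  (140/9, 0) → P = 420
  (5, 0) → P = 135
  (5, 19) → P = 534

At the optimal vertex, 9x1 + 5x2 = 140 and x1 = 5.
Solving simultaneously gives x1 = 5, x2 = 19.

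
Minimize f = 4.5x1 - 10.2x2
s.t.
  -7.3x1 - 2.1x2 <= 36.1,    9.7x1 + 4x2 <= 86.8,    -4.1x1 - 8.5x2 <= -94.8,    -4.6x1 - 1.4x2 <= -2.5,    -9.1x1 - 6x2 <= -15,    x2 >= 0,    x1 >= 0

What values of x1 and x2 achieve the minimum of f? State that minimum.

x1 = 0, x2 = 21.7, minimum f = -221.34

Feasible corners and f = 4.5x1 - 10.2x2:
  (7172/1321, 56368/6605) → f = -2067918/33025
  (0, 217/10) → f = -11067/50
  (0, 948/85) → f = -2844/25

The binding constraints are 9.7x1 + 4x2 = 86.8 and x1 = 0.
Solving simultaneously gives x1 = 0, x2 = 217/10.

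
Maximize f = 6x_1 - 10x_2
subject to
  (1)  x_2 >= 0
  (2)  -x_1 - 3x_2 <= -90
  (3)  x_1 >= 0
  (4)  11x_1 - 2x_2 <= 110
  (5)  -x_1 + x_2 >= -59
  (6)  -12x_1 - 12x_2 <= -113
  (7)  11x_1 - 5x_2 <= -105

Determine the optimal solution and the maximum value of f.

Feasible corners and f = 6x_1 - 10x_2:
  (0, 30) → f = -300
  (135/38, 1095/38) → f = -5070/19
  (760/33, 215/3) → f = -19090/33
The feasible region is unbounded (it extends along (0, 1), (2, 11)), but f strictly decreases along every unbounded feasible direction, so there is no improving ray and the maximum is attained at a vertex.

At the optimal vertex, -x_1 - 3x_2 = -90 and 11x_1 - 5x_2 = -105.
Solving simultaneously gives x_1 = 135/38, x_2 = 1095/38.

x_1 = 135/38, x_2 = 1095/38, maximum f = -5070/19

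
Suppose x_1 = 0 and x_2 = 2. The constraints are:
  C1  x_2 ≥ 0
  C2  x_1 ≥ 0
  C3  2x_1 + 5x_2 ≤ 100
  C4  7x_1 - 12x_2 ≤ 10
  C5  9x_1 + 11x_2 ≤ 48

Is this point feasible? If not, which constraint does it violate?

C1: 2 ≥ 0 ✓
C2: 0 ≥ 0 ✓
C3: 10 ≤ 100 ✓
C4: -24 ≤ 10 ✓
C5: 22 ≤ 48 ✓

feasible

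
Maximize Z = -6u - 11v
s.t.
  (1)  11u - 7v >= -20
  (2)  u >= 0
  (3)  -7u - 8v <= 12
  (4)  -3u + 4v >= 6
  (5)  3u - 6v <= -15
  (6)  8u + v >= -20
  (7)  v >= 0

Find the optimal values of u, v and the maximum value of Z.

u = 0, v = 5/2, maximum Z = -55/2

Feasible corners and Z = -6u - 11v:
  (0, 20/7) → Z = -220/7
  (0, 5/2) → Z = -55/2
  (4, 9/2) → Z = -147/2
The feasible region is unbounded (it extends along (4, 3), (7, 11)), but Z strictly decreases along every unbounded feasible direction, so there is no improving ray and the maximum is attained at a vertex.

The binding constraints are u = 0 and 3u - 6v = -15.
Solving simultaneously gives u = 0, v = 5/2.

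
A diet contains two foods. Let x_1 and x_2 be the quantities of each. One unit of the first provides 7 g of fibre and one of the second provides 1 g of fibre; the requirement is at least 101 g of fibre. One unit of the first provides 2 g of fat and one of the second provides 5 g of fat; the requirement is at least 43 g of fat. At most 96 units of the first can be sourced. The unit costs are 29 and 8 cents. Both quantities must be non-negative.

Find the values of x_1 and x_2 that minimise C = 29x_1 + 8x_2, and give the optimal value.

x_1 = 14, x_2 = 3, minimum C = 430

Feasible corners and C = 29x_1 + 8x_2:
  (0, 101) → C = 808
  (43/2, 0) → C = 1247/2
  (96, 0) → C = 2784
  (14, 3) → C = 430
The feasible region is unbounded (it extends along (0, 1)), but C strictly increases along every unbounded feasible direction, so there is no improving ray and the minimum is attained at a vertex.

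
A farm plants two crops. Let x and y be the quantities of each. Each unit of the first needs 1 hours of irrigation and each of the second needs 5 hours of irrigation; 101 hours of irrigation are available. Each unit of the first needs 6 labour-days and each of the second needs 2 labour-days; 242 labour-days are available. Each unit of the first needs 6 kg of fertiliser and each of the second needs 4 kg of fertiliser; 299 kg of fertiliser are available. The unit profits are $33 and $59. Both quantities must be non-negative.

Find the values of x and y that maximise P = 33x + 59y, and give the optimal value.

x = 36, y = 13, maximum P = 1955

Extreme points and P = 33x + 59y:
  (0, 0) → P = 0
  (0, 101/5) → P = 5959/5
  (121/3, 0) → P = 1331
  (36, 13) → P = 1955

The optimum lies where x + 5y = 101 and 6x + 2y = 242.
Solving simultaneously gives x = 36, y = 13.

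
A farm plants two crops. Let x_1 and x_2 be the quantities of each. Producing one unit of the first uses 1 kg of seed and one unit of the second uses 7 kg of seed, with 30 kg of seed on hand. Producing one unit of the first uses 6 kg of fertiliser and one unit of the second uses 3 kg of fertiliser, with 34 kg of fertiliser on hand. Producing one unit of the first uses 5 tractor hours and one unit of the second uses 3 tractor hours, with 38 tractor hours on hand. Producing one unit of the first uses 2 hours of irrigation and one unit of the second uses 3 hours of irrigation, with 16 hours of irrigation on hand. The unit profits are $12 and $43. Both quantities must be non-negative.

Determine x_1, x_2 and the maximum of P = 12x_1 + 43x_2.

x_1 = 2, x_2 = 4, maximum P = 196

The optimum lies where x_1 + 7x_2 = 30 and 2x_1 + 3x_2 = 16.
Solving simultaneously gives x_1 = 2, x_2 = 4.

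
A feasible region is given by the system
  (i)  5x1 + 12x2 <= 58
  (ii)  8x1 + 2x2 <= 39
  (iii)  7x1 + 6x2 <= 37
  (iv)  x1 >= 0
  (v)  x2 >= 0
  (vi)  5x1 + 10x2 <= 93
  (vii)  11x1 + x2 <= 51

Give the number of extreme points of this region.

5

Of the 21 pairwise boundary intersections, those satisfying every inequality are:
  (16/9, 221/54)
  (0, 29/6)
  (269/59, 50/59)
  (0, 0)
  (51/11, 0)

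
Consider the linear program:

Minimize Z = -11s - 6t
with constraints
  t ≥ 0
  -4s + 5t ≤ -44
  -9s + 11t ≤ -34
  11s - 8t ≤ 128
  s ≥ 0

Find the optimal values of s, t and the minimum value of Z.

s = 288/23, t = 28/23, minimum Z = -3336/23

Extreme points and Z = -11s - 6t:
  (11, 0) → Z = -121
  (128/11, 0) → Z = -128
  (288/23, 28/23) → Z = -3336/23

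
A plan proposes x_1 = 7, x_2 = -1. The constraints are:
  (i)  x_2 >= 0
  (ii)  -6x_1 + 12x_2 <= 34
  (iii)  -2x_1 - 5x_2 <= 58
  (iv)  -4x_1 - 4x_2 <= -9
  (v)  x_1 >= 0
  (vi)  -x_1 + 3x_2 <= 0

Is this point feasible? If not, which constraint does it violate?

not feasible — violates (i)

Constraint (i): x_2 = -1, which is not ≥ 0. All other constraints are satisfied.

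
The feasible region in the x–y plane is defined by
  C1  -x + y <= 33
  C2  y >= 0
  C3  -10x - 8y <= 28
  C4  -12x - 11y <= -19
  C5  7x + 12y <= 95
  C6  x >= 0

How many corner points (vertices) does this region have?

4

Intersecting each pair of boundary lines and keeping only the points that satisfy every inequality leaves:
  (19/12, 0)
  (95/7, 0)
  (0, 19/11)
  (0, 95/12)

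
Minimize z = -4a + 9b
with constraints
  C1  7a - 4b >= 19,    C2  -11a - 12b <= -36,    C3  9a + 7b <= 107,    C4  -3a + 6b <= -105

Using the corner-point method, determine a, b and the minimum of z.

Feasible corners and z = -4a + 9b:
  (1032/31, -853/31) → z = -11805/31
  (246/17, -349/34) → z = -5109/34
  (459/25, -208/25) → z = -3708/25

At the optimal vertex, -11a - 12b = -36 and 9a + 7b = 107.
Solving simultaneously gives a = 1032/31, b = -853/31.

a = 1032/31, b = -853/31, minimum z = -11805/31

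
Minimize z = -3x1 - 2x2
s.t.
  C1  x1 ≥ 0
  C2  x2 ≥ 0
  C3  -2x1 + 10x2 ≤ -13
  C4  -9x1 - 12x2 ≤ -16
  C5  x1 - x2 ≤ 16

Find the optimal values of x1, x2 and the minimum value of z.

Vertices and z = -3x1 - 2x2:
  (13/2, 0) → z = -39/2
  (16, 0) → z = -48
  (147/8, 19/8) → z = -479/8

x1 = 147/8, x2 = 19/8, minimum z = -479/8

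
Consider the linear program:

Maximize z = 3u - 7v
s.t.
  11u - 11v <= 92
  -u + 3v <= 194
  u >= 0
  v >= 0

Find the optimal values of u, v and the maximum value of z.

u = 92/11, v = 0, maximum z = 276/11

The binding constraints are 11u - 11v = 92 and v = 0.
Solving simultaneously gives u = 92/11, v = 0.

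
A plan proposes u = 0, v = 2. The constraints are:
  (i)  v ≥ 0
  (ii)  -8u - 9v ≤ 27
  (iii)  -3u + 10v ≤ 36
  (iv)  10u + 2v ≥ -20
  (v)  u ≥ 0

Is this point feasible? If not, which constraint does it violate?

(i): 2 ≥ 0 ✓
(ii): -18 ≤ 27 ✓
(iii): 20 ≤ 36 ✓
(iv): 4 ≥ -20 ✓
(v): 0 ≥ 0 ✓

feasible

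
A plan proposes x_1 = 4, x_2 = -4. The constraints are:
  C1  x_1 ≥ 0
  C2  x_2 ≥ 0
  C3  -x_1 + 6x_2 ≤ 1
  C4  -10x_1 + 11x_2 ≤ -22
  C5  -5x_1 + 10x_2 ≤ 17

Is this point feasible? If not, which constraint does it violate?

not feasible — violates C2

Constraint C2: x_2 = -4, which is not ≥ 0. All other constraints are satisfied.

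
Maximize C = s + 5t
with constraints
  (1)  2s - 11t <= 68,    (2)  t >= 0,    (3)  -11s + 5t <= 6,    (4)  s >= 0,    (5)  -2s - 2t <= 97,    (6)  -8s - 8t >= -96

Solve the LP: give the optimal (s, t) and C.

s = 27/8, t = 69/8, maximum C = 93/2

Corner points and C = s + 5t:
  (0, 0) → C = 0
  (12, 0) → C = 12
  (0, 6/5) → C = 6
  (27/8, 69/8) → C = 93/2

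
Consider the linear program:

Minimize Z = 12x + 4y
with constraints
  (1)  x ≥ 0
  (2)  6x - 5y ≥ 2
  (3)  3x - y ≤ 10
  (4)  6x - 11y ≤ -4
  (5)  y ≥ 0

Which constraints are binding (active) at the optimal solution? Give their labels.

Corner points and Z = 12x + 4y:
  (16/3, 6) → Z = 88
  (7/6, 1) → Z = 18
  (38/9, 8/3) → Z = 184/3

The minimum is at (7/6, 1). Substituting into each constraint, equality holds for (2) and (4); the remaining constraints have slack.

(2) and (4)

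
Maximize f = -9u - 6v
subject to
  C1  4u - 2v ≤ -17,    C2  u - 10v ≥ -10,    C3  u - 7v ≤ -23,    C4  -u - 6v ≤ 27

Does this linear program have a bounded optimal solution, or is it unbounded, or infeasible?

The boundaries 4u - 2v = -17 and u - 10v = -10 meet at (-75/19, 23/38), but that point violates u - 7v ≤ -23. Every candidate vertex is excluded by some other constraint, so the feasible region is empty.

infeasible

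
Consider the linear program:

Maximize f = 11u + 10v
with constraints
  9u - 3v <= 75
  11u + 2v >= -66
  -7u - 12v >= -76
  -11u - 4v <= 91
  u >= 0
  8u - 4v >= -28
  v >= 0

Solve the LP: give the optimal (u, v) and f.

Extreme points and f = 11u + 10v:
  (376/43, 53/43) → f = 4666/43
  (25/3, 0) → f = 275/3
  (0, 19/3) → f = 190/3
  (0, 0) → f = 0

u = 376/43, v = 53/43, maximum f = 4666/43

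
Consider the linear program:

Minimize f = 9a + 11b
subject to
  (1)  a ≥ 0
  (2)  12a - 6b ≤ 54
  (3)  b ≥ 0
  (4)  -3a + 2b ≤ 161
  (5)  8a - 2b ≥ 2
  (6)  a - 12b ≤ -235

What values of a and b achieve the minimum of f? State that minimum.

Extreme points and f = 9a + 11b:
  (179, 349) → f = 5450
  (343/23, 479/23) → f = 8356/23
  (163/5, 647/5) → f = 8584/5
  (247/47, 941/47) → f = 12574/47

The optimum lies where 8a - 2b = 2 and a - 12b = -235.
Solving simultaneously gives a = 247/47, b = 941/47.

a = 247/47, b = 941/47, minimum f = 12574/47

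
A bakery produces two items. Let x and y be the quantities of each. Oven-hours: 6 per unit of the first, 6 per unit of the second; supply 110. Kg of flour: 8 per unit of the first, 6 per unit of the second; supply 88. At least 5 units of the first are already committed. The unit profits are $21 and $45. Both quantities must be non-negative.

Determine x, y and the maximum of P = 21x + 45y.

x = 5, y = 8, maximum P = 465

Vertices and P = 21x + 45y:
  (11, 0) → P = 231
  (5, 0) → P = 105
  (5, 8) → P = 465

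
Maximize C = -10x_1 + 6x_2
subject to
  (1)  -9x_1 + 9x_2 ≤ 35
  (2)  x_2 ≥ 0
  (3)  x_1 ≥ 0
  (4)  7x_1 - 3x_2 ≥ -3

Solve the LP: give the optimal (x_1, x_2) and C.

Extreme points and C = -10x_1 + 6x_2:
  (13/6, 109/18) → C = 44/3
  (0, 0) → C = 0
  (0, 1) → C = 6
The feasible region is unbounded (it extends along (1, 1), (1, 0)), but C strictly decreases along every unbounded feasible direction, so there is no improving ray and the maximum is attained at a vertex.

x_1 = 13/6, x_2 = 109/18, maximum C = 44/3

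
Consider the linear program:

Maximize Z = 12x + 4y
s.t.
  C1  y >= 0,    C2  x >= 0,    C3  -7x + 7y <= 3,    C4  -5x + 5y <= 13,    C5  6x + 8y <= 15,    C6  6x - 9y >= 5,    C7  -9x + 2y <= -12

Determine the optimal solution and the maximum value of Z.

x = 5/2, y = 0, maximum Z = 30

Vertices and Z = 12x + 4y:
  (5/2, 0) → Z = 30
  (4/3, 0) → Z = 16
  (175/102, 10/17) → Z = 390/17
  (98/69, 9/23) → Z = 428/23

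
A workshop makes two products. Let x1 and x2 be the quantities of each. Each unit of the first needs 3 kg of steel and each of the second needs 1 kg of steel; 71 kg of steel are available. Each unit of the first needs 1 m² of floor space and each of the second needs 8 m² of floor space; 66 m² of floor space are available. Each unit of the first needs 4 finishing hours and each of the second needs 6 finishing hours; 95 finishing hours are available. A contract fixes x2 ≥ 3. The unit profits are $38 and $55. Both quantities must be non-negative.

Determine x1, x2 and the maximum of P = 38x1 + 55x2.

x1 = 77/4, x2 = 3, maximum P = 1793/2

The optimum lies where 4x1 + 6x2 = 95 and x2 = 3.
Solving simultaneously gives x1 = 77/4, x2 = 3.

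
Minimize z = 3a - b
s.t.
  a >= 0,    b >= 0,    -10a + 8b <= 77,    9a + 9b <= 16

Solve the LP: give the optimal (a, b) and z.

a = 0, b = 16/9, minimum z = -16/9

Feasible corners and z = 3a - b:
  (0, 0) → z = 0
  (0, 16/9) → z = -16/9
  (16/9, 0) → z = 16/3

The optimum lies where a = 0 and 9a + 9b = 16.
Solving simultaneously gives a = 0, b = 16/9.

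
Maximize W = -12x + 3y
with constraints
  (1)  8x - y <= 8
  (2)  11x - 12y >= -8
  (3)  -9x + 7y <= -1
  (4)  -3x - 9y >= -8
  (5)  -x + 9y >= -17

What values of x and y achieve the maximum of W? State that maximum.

Vertices and W = -12x + 3y:
  (16/15, 8/15) → W = -56/5
  (55/71, -128/71) → W = -1044/71
  (65/102, 23/34) → W = -191/34
  (-55/37, -76/37) → W = 432/37

At the optimal vertex, -9x + 7y = -1 and -x + 9y = -17.
Solving simultaneously gives x = -55/37, y = -76/37.

x = -55/37, y = -76/37, maximum W = 432/37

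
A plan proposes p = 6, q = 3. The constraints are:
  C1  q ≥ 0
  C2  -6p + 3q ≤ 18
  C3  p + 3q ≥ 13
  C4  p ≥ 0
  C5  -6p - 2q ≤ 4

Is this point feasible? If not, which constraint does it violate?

feasible

C1: 3 ≥ 0 ✓
C2: -27 ≤ 18 ✓
C3: 15 ≥ 13 ✓
C4: 6 ≥ 0 ✓
C5: -42 ≤ 4 ✓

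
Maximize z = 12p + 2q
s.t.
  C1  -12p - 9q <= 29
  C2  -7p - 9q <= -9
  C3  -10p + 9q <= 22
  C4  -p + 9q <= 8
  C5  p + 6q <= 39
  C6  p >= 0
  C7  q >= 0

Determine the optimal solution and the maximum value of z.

p = 39, q = 0, maximum z = 468

Corner points and z = 12p + 2q:
  (1/8, 65/72) → z = 119/36
  (9/7, 0) → z = 108/7
  (101/5, 47/15) → z = 746/3
  (39, 0) → z = 468

At the optimal vertex, p + 6q = 39 and q = 0.
Solving simultaneously gives p = 39, q = 0.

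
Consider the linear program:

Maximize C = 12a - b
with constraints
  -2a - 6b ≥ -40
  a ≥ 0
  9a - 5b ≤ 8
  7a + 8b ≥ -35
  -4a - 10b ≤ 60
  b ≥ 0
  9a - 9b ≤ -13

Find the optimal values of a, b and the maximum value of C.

Corner points and C = 12a - b:
  (0, 20/3) → C = -20/3
  (31/8, 43/8) → C = 329/8
  (0, 13/9) → C = -13/9
  (137/36, 21/4) → C = 485/12

The binding constraints are -2a - 6b = -40 and 9a - 5b = 8.
Solving simultaneously gives a = 31/8, b = 43/8.

a = 31/8, b = 43/8, maximum C = 329/8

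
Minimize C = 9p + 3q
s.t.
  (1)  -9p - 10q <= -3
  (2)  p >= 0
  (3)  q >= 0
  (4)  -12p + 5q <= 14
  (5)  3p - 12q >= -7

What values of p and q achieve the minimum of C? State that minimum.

Extreme points and C = 9p + 3q:
  (0, 3/10) → C = 9/10
  (1/3, 0) → C = 3
  (0, 7/12) → C = 7/4
The feasible region is unbounded (it extends along (4, 1), (1, 0)), but C strictly increases along every unbounded feasible direction, so there is no improving ray and the minimum is attained at a vertex.

The optimum lies where -9p - 10q = -3 and p = 0.
Solving simultaneously gives p = 0, q = 3/10.

p = 0, q = 3/10, minimum C = 9/10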